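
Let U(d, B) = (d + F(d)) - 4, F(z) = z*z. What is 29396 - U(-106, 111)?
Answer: 18270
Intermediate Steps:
F(z) = z**2
U(d, B) = -4 + d + d**2 (U(d, B) = (d + d**2) - 4 = -4 + d + d**2)
29396 - U(-106, 111) = 29396 - (-4 - 106 + (-106)**2) = 29396 - (-4 - 106 + 11236) = 29396 - 1*11126 = 29396 - 11126 = 18270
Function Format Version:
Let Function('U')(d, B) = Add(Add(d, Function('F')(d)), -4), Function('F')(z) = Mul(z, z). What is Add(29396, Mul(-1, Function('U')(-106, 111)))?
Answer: 18270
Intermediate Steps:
Function('F')(z) = Pow(z, 2)
Function('U')(d, B) = Add(-4, d, Pow(d, 2)) (Function('U')(d, B) = Add(Add(d, Pow(d, 2)), -4) = Add(-4, d, Pow(d, 2)))
Add(29396, Mul(-1, Function('U')(-106, 111))) = Add(29396, Mul(-1, Add(-4, -106, Pow(-106, 2)))) = Add(29396, Mul(-1, Add(-4, -106, 11236))) = Add(29396, Mul(-1, 11126)) = Add(29396, -11126) = 18270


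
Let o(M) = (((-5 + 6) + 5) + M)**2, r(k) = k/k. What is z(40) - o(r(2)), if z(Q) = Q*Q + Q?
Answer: 1591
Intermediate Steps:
r(k) = 1
z(Q) = Q + Q**2 (z(Q) = Q**2 + Q = Q + Q**2)
o(M) = (6 + M)**2 (o(M) = ((1 + 5) + M)**2 = (6 + M)**2)
z(40) - o(r(2)) = 40*(1 + 40) - (6 + 1)**2 = 40*41 - 1*7**2 = 1640 - 1*49 = 1640 - 49 = 1591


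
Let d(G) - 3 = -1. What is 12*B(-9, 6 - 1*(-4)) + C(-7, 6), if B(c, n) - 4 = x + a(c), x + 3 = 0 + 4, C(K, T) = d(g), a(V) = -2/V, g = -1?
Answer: 194/3 ≈ 64.667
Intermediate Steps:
d(G) = 2 (d(G) = 3 - 1 = 2)
C(K, T) = 2
x = 1 (x = -3 + (0 + 4) = -3 + 4 = 1)
B(c, n) = 5 - 2/c (B(c, n) = 4 + (1 - 2/c) = 5 - 2/c)
12*B(-9, 6 - 1*(-4)) + C(-7, 6) = 12*(5 - 2/(-9)) + 2 = 12*(5 - 2*(-⅑)) + 2 = 12*(5 + 2/9) + 2 = 12*(47/9) + 2 = 188/3 + 2 = 194/3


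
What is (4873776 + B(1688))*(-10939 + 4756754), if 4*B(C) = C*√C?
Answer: 23130039247440 + 4005467860*√422 ≈ 2.3212e+13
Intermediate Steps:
B(C) = C^(3/2)/4 (B(C) = (C*√C)/4 = C^(3/2)/4)
(4873776 + B(1688))*(-10939 + 4756754) = (4873776 + 1688^(3/2)/4)*(-10939 + 4756754) = (4873776 + (3376*√422)/4)*4745815 = (4873776 + 844*√422)*4745815 = 23130039247440 + 4005467860*√422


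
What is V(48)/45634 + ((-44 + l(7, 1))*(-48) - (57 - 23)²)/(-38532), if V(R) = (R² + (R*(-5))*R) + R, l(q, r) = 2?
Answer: -49063327/219796161 ≈ -0.22322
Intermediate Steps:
V(R) = R - 4*R² (V(R) = (R² + (-5*R)*R) + R = (R² - 5*R²) + R = -4*R² + R = R - 4*R²)
V(48)/45634 + ((-44 + l(7, 1))*(-48) - (57 - 23)²)/(-38532) = (48*(1 - 4*48))/45634 + ((-44 + 2)*(-48) - (57 - 23)²)/(-38532) = (48*(1 - 192))*(1/45634) + (-42*(-48) - 1*34²)*(-1/38532) = (48*(-191))*(1/45634) + (2016 - 1*1156)*(-1/38532) = -9168*1/45634 + (2016 - 1156)*(-1/38532) = -4584/22817 + 860*(-1/38532) = -4584/22817 - 215/9633 = -49063327/219796161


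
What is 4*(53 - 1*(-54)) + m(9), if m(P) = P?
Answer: 437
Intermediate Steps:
4*(53 - 1*(-54)) + m(9) = 4*(53 - 1*(-54)) + 9 = 4*(53 + 54) + 9 = 4*107 + 9 = 428 + 9 = 437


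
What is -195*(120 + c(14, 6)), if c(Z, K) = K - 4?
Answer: -23790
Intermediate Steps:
c(Z, K) = -4 + K
-195*(120 + c(14, 6)) = -195*(120 + (-4 + 6)) = -195*(120 + 2) = -195*122 = -23790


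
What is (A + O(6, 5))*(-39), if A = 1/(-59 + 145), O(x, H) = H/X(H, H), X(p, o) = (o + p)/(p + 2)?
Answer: -5889/43 ≈ -136.95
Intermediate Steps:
X(p, o) = (o + p)/(2 + p)
O(x, H) = 1 + H/2 (O(x, H) = H/(((H + H)/(2 + H))) = H/(((2*H)/(2 + H))) = H/((2*H/(2 + H))) = H*((2 + H)/(2*H)) = 1 + H/2)
A = 1/86 ≈ 0.011628
(A + O(6, 5))*(-39) = (1/86 + (1 + (½)*5))*(-39) = (1/86 + (1 + 5/2))*(-39) = (1/86 + 7/2)*(-39) = (151/43)*(-39) = -5889/43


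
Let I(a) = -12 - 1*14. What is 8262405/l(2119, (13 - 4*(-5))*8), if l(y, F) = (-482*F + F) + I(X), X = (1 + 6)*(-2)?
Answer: -1652481/25402 ≈ -65.053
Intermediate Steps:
X = -14 (X = 7*(-2) = -14)
I(a) = -26 (I(a) = -12 - 14 = -26)
l(y, F) = -26 - 481*F (l(y, F) = (-482*F + F) - 26 = -481*F - 26 = -26 - 481*F)
8262405/l(2119, (13 - 4*(-5))*8) = 8262405/(-26 - 481*(13 - 4*(-5))*8) = 8262405/(-26 - 481*(13 + 20)*8) = 8262405/(-26 - 15873*8) = 8262405/(-26 - 481*264) = 8262405/(-26 - 126984) = 8262405/(-127010) = 8262405*(-1/127010) = -1652481/25402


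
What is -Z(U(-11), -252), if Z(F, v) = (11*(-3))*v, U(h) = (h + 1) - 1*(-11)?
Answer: -8316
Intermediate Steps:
U(h) = 12 + h (U(h) = (1 + h) + 11 = 12 + h)
Z(F, v) = -33*v
-Z(U(-11), -252) = -(-33)*(-252) = -1*8316 = -8316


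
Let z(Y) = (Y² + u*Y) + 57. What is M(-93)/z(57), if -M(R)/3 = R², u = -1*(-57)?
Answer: -8649/2185 ≈ -3.9584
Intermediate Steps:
u = 57
z(Y) = 57 + Y² + 57*Y (z(Y) = (Y² + 57*Y) + 57 = 57 + Y² + 57*Y)
M(R) = -3*R²
M(-93)/z(57) = (-3*(-93)²)/(57 + 57² + 57*57) = (-3*8649)/(57 + 3249 + 3249) = -25947/6555 = -25947*1/6555 = -8649/2185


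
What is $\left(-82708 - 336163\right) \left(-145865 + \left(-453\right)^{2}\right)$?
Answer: $-24857480624$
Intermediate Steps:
$\left(-82708 - 336163\right) \left(-145865 + \left(-453\right)^{2}\right) = - 418871 \left(-145865 + 205209\right) = \left(-418871\right) 59344 = -24857480624$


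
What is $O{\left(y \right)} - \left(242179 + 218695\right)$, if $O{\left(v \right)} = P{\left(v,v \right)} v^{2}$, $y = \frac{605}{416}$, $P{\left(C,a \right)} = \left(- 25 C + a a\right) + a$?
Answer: $- \frac{13804506219752239}{29948379136} \approx -4.6094 \cdot 10^{5}$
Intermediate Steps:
$P{\left(C,a \right)} = a + a^{2} - 25 C$ ($P{\left(C,a \right)} = \left(- 25 C + a^{2}\right) + a = \left(a^{2} - 25 C\right) + a = a + a^{2} - 25 C$)
$y = \frac{605}{416}$ ($y = 605 \cdot \frac{1}{416} = \frac{605}{416} \approx 1.4543$)
$O{\left(v \right)} = v^{2} \left(v^{2} - 24 v\right)$ ($O{\left(v \right)} = \left(v + v^{2} - 25 v\right) v^{2} = \left(v^{2} - 24 v\right) v^{2} = v^{2} \left(v^{2} - 24 v\right)$)
$O{\left(y \right)} - \left(242179 + 218695\right) = \left(\frac{605}{416}\right)^{3} \left(-24 + \frac{605}{416}\right) - \left(242179 + 218695\right) = \frac{221445125}{71991296} \left(- \frac{9379}{416}\right) - 460874 = - \frac{2076933827375}{29948379136} - 460874 = - \frac{13804506219752239}{29948379136}$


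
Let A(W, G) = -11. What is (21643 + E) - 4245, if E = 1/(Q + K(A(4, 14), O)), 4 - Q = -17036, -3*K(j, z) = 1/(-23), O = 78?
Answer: 20455889947/1175761 ≈ 17398.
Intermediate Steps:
K(j, z) = 1/69 (K(j, z) = -⅓/(-23) = -⅓*(-1/23) = 1/69)
Q = 17040 (Q = 4 - 1*(-17036) = 4 + 17036 = 17040)
E = 69/1175761 (E = 1/(17040 + 1/69) = 1/(1175761/69) = 69/1175761 ≈ 5.8685e-5)
(21643 + E) - 4245 = (21643 + 69/1175761) - 4245 = 25446995392/1175761 - 4245 = 20455889947/1175761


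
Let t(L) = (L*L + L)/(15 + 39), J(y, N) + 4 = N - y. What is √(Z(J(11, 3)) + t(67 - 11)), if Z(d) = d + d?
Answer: 2*√79/3 ≈ 5.9255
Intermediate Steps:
J(y, N) = -4 + N - y (J(y, N) = -4 + (N - y) = -4 + N - y)
Z(d) = 2*d
t(L) = L/54 + L²/54 (t(L) = (L² + L)/54 = (L + L²)*(1/54) = L/54 + L²/54)
√(Z(J(11, 3)) + t(67 - 11)) = √(2*(-4 + 3 - 1*11) + (67 - 11)*(1 + (67 - 11))/54) = √(2*(-4 + 3 - 11) + (1/54)*56*(1 + 56)) = √(2*(-12) + (1/54)*56*57) = √(-24 + 532/9) = √(316/9) = 2*√79/3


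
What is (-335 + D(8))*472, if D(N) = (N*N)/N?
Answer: -154344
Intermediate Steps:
D(N) = N (D(N) = N**2/N = N)
(-335 + D(8))*472 = (-335 + 8)*472 = -327*472 = -154344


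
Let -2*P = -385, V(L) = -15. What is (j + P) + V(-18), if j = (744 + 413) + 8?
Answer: 2685/2 ≈ 1342.5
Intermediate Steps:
j = 1165 (j = 1157 + 8 = 1165)
P = 385/2 (P = -½*(-385) = 385/2 ≈ 192.50)
(j + P) + V(-18) = (1165 + 385/2) - 15 = 2715/2 - 15 = 2685/2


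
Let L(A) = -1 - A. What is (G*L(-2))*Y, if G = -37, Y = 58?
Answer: -2146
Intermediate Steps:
(G*L(-2))*Y = -37*(-1 - 1*(-2))*58 = -37*(-1 + 2)*58 = -37*1*58 = -37*58 = -2146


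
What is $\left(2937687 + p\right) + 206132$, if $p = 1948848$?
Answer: $5092667$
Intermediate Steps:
$\left(2937687 + p\right) + 206132 = \left(2937687 + 1948848\right) + 206132 = 4886535 + 206132 = 5092667$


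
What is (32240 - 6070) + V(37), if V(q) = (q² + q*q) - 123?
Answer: 28785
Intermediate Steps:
V(q) = -123 + 2*q² (V(q) = (q² + q²) - 123 = 2*q² - 123 = -123 + 2*q²)
(32240 - 6070) + V(37) = (32240 - 6070) + (-123 + 2*37²) = 26170 + (-123 + 2*1369) = 26170 + (-123 + 2738) = 26170 + 2615 = 28785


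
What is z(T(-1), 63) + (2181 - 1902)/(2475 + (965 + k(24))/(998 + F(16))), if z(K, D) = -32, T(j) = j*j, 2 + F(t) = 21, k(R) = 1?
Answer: -26764523/839347 ≈ -31.887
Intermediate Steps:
F(t) = 19 (F(t) = -2 + 21 = 19)
T(j) = j**2
z(T(-1), 63) + (2181 - 1902)/(2475 + (965 + k(24))/(998 + F(16))) = -32 + (2181 - 1902)/(2475 + (965 + 1)/(998 + 19)) = -32 + 279/(2475 + 966/1017) = -32 + 279/(2475 + 966*(1/1017)) = -32 + 279/(2475 + 322/339) = -32 + 279/(839347/339) = -32 + 279*(339/839347) = -32 + 94581/839347 = -26764523/839347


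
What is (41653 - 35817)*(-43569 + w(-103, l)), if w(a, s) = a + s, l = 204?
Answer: -253679248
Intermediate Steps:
(41653 - 35817)*(-43569 + w(-103, l)) = (41653 - 35817)*(-43569 + (-103 + 204)) = 5836*(-43569 + 101) = 5836*(-43468) = -253679248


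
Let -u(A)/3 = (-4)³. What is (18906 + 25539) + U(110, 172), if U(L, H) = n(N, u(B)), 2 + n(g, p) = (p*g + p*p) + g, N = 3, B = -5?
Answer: 81886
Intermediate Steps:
u(A) = 192 (u(A) = -3*(-4)³ = -3*(-64) = 192)
n(g, p) = -2 + g + p² + g*p (n(g, p) = -2 + ((p*g + p*p) + g) = -2 + ((g*p + p²) + g) = -2 + ((p² + g*p) + g) = -2 + (g + p² + g*p) = -2 + g + p² + g*p)
U(L, H) = 37441 (U(L, H) = -2 + 3 + 192² + 3*192 = -2 + 3 + 36864 + 576 = 37441)
(18906 + 25539) + U(110, 172) = (18906 + 25539) + 37441 = 44445 + 37441 = 81886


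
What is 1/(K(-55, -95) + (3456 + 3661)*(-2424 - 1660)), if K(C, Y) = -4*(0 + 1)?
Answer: -1/29065832 ≈ -3.4405e-8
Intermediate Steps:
K(C, Y) = -4 (K(C, Y) = -4*1 = -4)
1/(K(-55, -95) + (3456 + 3661)*(-2424 - 1660)) = 1/(-4 + (3456 + 3661)*(-2424 - 1660)) = 1/(-4 + 7117*(-4084)) = 1/(-4 - 29065828) = 1/(-29065832) = -1/29065832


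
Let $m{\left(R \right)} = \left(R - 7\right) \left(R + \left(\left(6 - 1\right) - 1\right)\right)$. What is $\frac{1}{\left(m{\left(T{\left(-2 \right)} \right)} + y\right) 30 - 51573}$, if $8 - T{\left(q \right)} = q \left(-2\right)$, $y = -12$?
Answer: $- \frac{1}{52653} \approx -1.8992 \cdot 10^{-5}$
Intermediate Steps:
$T{\left(q \right)} = 8 + 2 q$ ($T{\left(q \right)} = 8 - q \left(-2\right) = 8 - - 2 q = 8 + 2 q$)
$m{\left(R \right)} = \left(-7 + R\right) \left(4 + R\right)$ ($m{\left(R \right)} = \left(-7 + R\right) \left(R + \left(5 - 1\right)\right) = \left(-7 + R\right) \left(R + 4\right) = \left(-7 + R\right) \left(4 + R\right)$)
$\frac{1}{\left(m{\left(T{\left(-2 \right)} \right)} + y\right) 30 - 51573} = \frac{1}{\left(\left(-28 + \left(8 + 2 \left(-2\right)\right)^{2} - 3 \left(8 + 2 \left(-2\right)\right)\right) - 12\right) 30 - 51573} = \frac{1}{\left(\left(-28 + \left(8 - 4\right)^{2} - 3 \left(8 - 4\right)\right) - 12\right) 30 - 51573} = \frac{1}{\left(\left(-28 + 4^{2} - 12\right) - 12\right) 30 - 51573} = \frac{1}{\left(\left(-28 + 16 - 12\right) - 12\right) 30 - 51573} = \frac{1}{\left(-24 - 12\right) 30 - 51573} = \frac{1}{\left(-36\right) 30 - 51573} = \frac{1}{-1080 - 51573} = \frac{1}{-52653} = - \frac{1}{52653}$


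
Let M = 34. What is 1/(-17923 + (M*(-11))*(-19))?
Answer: -1/10817 ≈ -9.2447e-5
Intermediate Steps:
1/(-17923 + (M*(-11))*(-19)) = 1/(-17923 + (34*(-11))*(-19)) = 1/(-17923 - 374*(-19)) = 1/(-17923 + 7106) = 1/(-10817) = -1/10817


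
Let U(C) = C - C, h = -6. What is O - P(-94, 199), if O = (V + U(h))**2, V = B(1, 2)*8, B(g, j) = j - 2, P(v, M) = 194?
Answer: -194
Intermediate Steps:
U(C) = 0
B(g, j) = -2 + j
V = 0 (V = (-2 + 2)*8 = 0*8 = 0)
O = 0 (O = (0 + 0)**2 = 0**2 = 0)
O - P(-94, 199) = 0 - 1*194 = 0 - 194 = -194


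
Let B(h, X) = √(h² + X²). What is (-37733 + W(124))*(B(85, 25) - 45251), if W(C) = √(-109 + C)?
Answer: (37733 - √15)*(45251 - 5*√314) ≈ 1.7039e+9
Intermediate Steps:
B(h, X) = √(X² + h²)
(-37733 + W(124))*(B(85, 25) - 45251) = (-37733 + √(-109 + 124))*(√(25² + 85²) - 45251) = (-37733 + √15)*(√(625 + 7225) - 45251) = (-37733 + √15)*(√7850 - 45251) = (-37733 + √15)*(5*√314 - 45251) = (-37733 + √15)*(-45251 + 5*√314) = (-45251 + 5*√314)*(-37733 + √15)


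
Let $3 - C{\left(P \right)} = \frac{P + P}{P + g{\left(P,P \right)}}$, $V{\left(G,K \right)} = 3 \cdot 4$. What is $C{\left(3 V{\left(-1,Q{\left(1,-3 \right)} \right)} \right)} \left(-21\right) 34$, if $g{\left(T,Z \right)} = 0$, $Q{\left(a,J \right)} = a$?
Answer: $-714$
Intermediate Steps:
$V{\left(G,K \right)} = 12$
$C{\left(P \right)} = 1$ ($C{\left(P \right)} = 3 - \frac{P + P}{P + 0} = 3 - \frac{2 P}{P} = 3 - 2 = 1$)
$C{\left(3 V{\left(-1,Q{\left(1,-3 \right)} \right)} \right)} \left(-21\right) 34 = 1 \left(-21\right) 34 = \left(-21\right) 34 = -714$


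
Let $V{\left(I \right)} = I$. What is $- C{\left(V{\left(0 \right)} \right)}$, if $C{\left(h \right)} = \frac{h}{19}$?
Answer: $0$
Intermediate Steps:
$C{\left(h \right)} = \frac{h}{19}$ ($C{\left(h \right)} = h \frac{1}{19} = \frac{h}{19}$)
$- C{\left(V{\left(0 \right)} \right)} = - \frac{0}{19} = \left(-1\right) 0 = 0$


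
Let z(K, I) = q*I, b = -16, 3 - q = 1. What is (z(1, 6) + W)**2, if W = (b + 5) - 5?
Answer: 16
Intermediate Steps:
q = 2 (q = 3 - 1*1 = 3 - 1 = 2)
z(K, I) = 2*I
W = -16 (W = (-16 + 5) - 5 = -11 - 5 = -16)
(z(1, 6) + W)**2 = (2*6 - 16)**2 = (12 - 16)**2 = (-4)**2 = 16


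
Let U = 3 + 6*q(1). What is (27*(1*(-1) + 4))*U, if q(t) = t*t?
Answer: 729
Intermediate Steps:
q(t) = t**2
U = 9 (U = 3 + 6*1**2 = 3 + 6*1 = 3 + 6 = 9)
(27*(1*(-1) + 4))*U = (27*(1*(-1) + 4))*9 = (27*(-1 + 4))*9 = (27*3)*9 = 81*9 = 729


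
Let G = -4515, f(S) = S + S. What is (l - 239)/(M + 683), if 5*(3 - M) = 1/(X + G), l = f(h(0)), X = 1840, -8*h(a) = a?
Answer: -3196625/9175251 ≈ -0.34840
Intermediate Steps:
h(a) = -a/8
f(S) = 2*S
l = 0 (l = 2*(-1/8*0) = 2*0 = 0)
M = 40126/13375 (M = 3 - 1/(5*(1840 - 4515)) = 3 - 1/5/(-2675) = 3 - 1/5*(-1/2675) = 3 + 1/13375 = 40126/13375 ≈ 3.0001)
(l - 239)/(M + 683) = (0 - 239)/(40126/13375 + 683) = -239/9175251/13375 = -239*13375/9175251 = -3196625/9175251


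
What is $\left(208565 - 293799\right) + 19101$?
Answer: $-66133$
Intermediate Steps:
$\left(208565 - 293799\right) + 19101 = -85234 + 19101 = -66133$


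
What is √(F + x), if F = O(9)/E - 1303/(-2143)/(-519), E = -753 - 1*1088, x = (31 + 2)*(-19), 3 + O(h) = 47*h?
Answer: I*√53668183756197695046/292513071 ≈ 25.045*I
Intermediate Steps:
O(h) = -3 + 47*h
x = -627 (x = 33*(-19) = -627)
E = -1841 (E = -753 - 1088 = -1841)
F = -67075709/292513071 (F = (-3 + 47*9)/(-1841) - 1303/(-2143)/(-519) = (-3 + 423)*(-1/1841) - 1303*(-1/2143)*(-1/519) = 420*(-1/1841) + (1303/2143)*(-1/519) = -60/263 - 1303/1112217 = -67075709/292513071 ≈ -0.22931)
√(F + x) = √(-67075709/292513071 - 627) = √(-183472771226/292513071) = I*√53668183756197695046/292513071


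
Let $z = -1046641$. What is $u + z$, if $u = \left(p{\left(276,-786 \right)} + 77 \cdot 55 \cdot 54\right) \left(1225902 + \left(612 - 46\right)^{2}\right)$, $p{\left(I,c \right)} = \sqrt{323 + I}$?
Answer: $353612695379 + 1546258 \sqrt{599} \approx 3.5365 \cdot 10^{11}$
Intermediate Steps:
$u = 353613742020 + 1546258 \sqrt{599}$ ($u = \left(\sqrt{323 + 276} + 77 \cdot 55 \cdot 54\right) \left(1225902 + \left(612 - 46\right)^{2}\right) = \left(\sqrt{599} + 4235 \cdot 54\right) \left(1225902 + 566^{2}\right) = \left(\sqrt{599} + 228690\right) \left(1225902 + 320356\right) = \left(228690 + \sqrt{599}\right) 1546258 = 353613742020 + 1546258 \sqrt{599} \approx 3.5365 \cdot 10^{11}$)
$u + z = \left(353613742020 + 1546258 \sqrt{599}\right) - 1046641 = 353612695379 + 1546258 \sqrt{599}$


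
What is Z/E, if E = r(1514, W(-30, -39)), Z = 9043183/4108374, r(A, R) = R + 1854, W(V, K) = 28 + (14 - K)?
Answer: 9043183/7949703690 ≈ 0.0011375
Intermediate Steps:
W(V, K) = 42 - K
r(A, R) = 1854 + R
Z = 9043183/4108374 (Z = 9043183*(1/4108374) = 9043183/4108374 ≈ 2.2012)
E = 1935 (E = 1854 + (42 - 1*(-39)) = 1854 + (42 + 39) = 1854 + 81 = 1935)
Z/E = (9043183/4108374)/1935 = (9043183/4108374)*(1/1935) = 9043183/7949703690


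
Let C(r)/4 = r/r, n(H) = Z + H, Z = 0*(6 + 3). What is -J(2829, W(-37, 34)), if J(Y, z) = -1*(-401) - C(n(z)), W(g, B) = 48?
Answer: -397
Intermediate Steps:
Z = 0 (Z = 0*9 = 0)
n(H) = H (n(H) = 0 + H = H)
C(r) = 4 (C(r) = 4*(r/r) = 4*1 = 4)
J(Y, z) = 397 (J(Y, z) = -1*(-401) - 1*4 = 401 - 4 = 397)
-J(2829, W(-37, 34)) = -1*397 = -397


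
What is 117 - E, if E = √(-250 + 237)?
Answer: 117 - I*√13 ≈ 117.0 - 3.6056*I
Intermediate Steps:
E = I*√13 (E = √(-13) = I*√13 ≈ 3.6056*I)
117 - E = 117 - I*√13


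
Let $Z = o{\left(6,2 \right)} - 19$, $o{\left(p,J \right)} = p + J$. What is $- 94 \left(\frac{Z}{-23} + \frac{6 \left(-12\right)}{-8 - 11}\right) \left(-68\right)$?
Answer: $\frac{11921080}{437} \approx 27279.0$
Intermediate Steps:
$o{\left(p,J \right)} = J + p$
$Z = -11$ ($Z = \left(2 + 6\right) - 19 = 8 - 19 = -11$)
$- 94 \left(\frac{Z}{-23} + \frac{6 \left(-12\right)}{-8 - 11}\right) \left(-68\right) = - 94 \left(- \frac{11}{-23} + \frac{6 \left(-12\right)}{-8 - 11}\right) \left(-68\right) = - 94 \left(\left(-11\right) \left(- \frac{1}{23}\right) - \frac{72}{-8 - 11}\right) \left(-68\right) = - 94 \left(\frac{11}{23} - \frac{72}{-19}\right) \left(-68\right) = - 94 \left(\frac{11}{23} - - \frac{72}{19}\right) \left(-68\right) = - 94 \left(\frac{11}{23} + \frac{72}{19}\right) \left(-68\right) = \left(-94\right) \frac{1865}{437} \left(-68\right) = \left(- \frac{175310}{437}\right) \left(-68\right) = \frac{11921080}{437}$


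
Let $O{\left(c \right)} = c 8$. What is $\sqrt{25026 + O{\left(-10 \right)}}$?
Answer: $\sqrt{24946} \approx 157.94$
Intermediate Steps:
$O{\left(c \right)} = 8 c$
$\sqrt{25026 + O{\left(-10 \right)}} = \sqrt{25026 + 8 \left(-10\right)} = \sqrt{25026 - 80} = \sqrt{24946}$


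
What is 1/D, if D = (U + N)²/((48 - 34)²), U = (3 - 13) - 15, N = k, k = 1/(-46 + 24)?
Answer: 94864/303601 ≈ 0.31246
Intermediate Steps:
k = -1/22 (k = 1/(-22) = -1/22 ≈ -0.045455)
N = -1/22 ≈ -0.045455
U = -25 (U = -10 - 15 = -25)
D = 303601/94864 (D = (-25 - 1/22)²/((48 - 34)²) = (-551/22)²/(14²) = (303601/484)/196 = (303601/484)*(1/196) = 303601/94864 ≈ 3.2004)
1/D = 1/(303601/94864) = 94864/303601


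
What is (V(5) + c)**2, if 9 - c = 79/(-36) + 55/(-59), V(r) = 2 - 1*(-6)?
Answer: 1827477001/4511376 ≈ 405.08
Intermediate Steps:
V(r) = 8 (V(r) = 2 + 6 = 8)
c = 25757/2124 (c = 9 - (79/(-36) + 55/(-59)) = 9 - (79*(-1/36) + 55*(-1/59)) = 9 - (-79/36 - 55/59) = 9 - 1*(-6641/2124) = 9 + 6641/2124 = 25757/2124 ≈ 12.127)
(V(5) + c)**2 = (8 + 25757/2124)**2 = (42749/2124)**2 = 1827477001/4511376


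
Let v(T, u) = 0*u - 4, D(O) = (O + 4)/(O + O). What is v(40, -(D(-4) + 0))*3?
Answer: -12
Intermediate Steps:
D(O) = (4 + O)/(2*O) (D(O) = (4 + O)/((2*O)) = (4 + O)*(1/(2*O)) = (4 + O)/(2*O))
v(T, u) = -4 (v(T, u) = 0 - 4 = -4)
v(40, -(D(-4) + 0))*3 = -4*3 = -12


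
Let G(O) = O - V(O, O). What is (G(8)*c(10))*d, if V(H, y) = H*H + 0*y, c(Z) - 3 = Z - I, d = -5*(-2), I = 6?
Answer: -3920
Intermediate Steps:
d = 10
c(Z) = -3 + Z (c(Z) = 3 + (Z - 1*6) = 3 + (Z - 6) = 3 + (-6 + Z) = -3 + Z)
V(H, y) = H**2 (V(H, y) = H**2 + 0 = H**2)
G(O) = O - O**2
(G(8)*c(10))*d = ((8*(1 - 1*8))*(-3 + 10))*10 = ((8*(1 - 8))*7)*10 = ((8*(-7))*7)*10 = -56*7*10 = -392*10 = -3920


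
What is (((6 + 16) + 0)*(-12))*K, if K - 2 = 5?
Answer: -1848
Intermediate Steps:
K = 7 (K = 2 + 5 = 7)
(((6 + 16) + 0)*(-12))*K = (((6 + 16) + 0)*(-12))*7 = ((22 + 0)*(-12))*7 = (22*(-12))*7 = -264*7 = -1848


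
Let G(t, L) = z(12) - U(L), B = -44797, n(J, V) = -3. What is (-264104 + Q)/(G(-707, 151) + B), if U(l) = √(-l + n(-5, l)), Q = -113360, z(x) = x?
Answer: 16904725240/2005696379 - 377464*I*√154/2005696379 ≈ 8.4284 - 0.0023355*I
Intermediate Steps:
U(l) = √(-3 - l) (U(l) = √(-l - 3) = √(-3 - l))
G(t, L) = 12 - √(-3 - L)
(-264104 + Q)/(G(-707, 151) + B) = (-264104 - 113360)/((12 - √(-3 - 1*151)) - 44797) = -377464/((12 - √(-3 - 151)) - 44797) = -377464/((12 - √(-154)) - 44797) = -377464/((12 - I*√154) - 44797) = -377464/(-44785 - I*√154)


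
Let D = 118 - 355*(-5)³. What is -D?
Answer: -44493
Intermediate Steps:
D = 44493 (D = 118 - 355*(-125) = 118 + 44375 = 44493)
-D = -1*44493 = -44493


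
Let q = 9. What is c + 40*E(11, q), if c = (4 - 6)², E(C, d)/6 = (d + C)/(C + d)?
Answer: 244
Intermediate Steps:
E(C, d) = 6 (E(C, d) = 6*((d + C)/(C + d)) = 6*((C + d)/(C + d)) = 6*1 = 6)
c = 4 (c = (-2)² = 4)
c + 40*E(11, q) = 4 + 40*6 = 4 + 240 = 244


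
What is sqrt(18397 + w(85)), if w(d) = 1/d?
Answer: sqrt(132918410)/85 ≈ 135.64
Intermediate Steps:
sqrt(18397 + w(85)) = sqrt(18397 + 1/85) = sqrt(1563746/85) = sqrt(132918410)/85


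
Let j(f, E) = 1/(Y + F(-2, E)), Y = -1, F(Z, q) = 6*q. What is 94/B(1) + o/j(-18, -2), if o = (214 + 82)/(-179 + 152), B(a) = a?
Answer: 6386/27 ≈ 236.52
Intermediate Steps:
o = -296/27 (o = 296/(-27) = 296*(-1/27) = -296/27 ≈ -10.963)
j(f, E) = 1/(-1 + 6*E)
94/B(1) + o/j(-18, -2) = 94/1 - 296/(27*(1/(-1 + 6*(-2)))) = 94*1 - 296/(27*(1/(-1 - 12))) = 94 - 296/(27*(1/(-13))) = 94 - 296/(27*(-1/13)) = 94 - 296/27*(-13) = 94 + 3848/27 = 6386/27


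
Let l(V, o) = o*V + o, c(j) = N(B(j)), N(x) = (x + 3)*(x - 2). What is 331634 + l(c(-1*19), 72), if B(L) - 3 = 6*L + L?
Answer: 1538714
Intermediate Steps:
B(L) = 3 + 7*L (B(L) = 3 + (6*L + L) = 3 + 7*L)
N(x) = (-2 + x)*(3 + x) (N(x) = (3 + x)*(-2 + x) = (-2 + x)*(3 + x))
c(j) = -3 + (3 + 7*j)² + 7*j (c(j) = -6 + (3 + 7*j) + (3 + 7*j)² = -3 + (3 + 7*j)² + 7*j)
l(V, o) = o + V*o (l(V, o) = V*o + o = o + V*o)
331634 + l(c(-1*19), 72) = 331634 + 72*(1 + (6 + 49*(-1*19) + 49*(-1*19)²)) = 331634 + 72*(1 + (6 + 49*(-19) + 49*(-19)²)) = 331634 + 72*(1 + (6 - 931 + 49*361)) = 331634 + 72*(1 + (6 - 931 + 17689)) = 331634 + 72*(1 + 16764) = 331634 + 72*16765 = 331634 + 1207080 = 1538714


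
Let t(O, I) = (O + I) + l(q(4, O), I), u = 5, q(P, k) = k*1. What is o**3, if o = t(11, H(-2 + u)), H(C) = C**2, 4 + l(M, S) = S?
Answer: 15625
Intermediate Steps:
q(P, k) = k
l(M, S) = -4 + S
t(O, I) = -4 + O + 2*I (t(O, I) = (O + I) + (-4 + I) = (I + O) + (-4 + I) = -4 + O + 2*I)
o = 25 (o = -4 + 11 + 2*(-2 + 5)**2 = -4 + 11 + 2*3**2 = -4 + 11 + 2*9 = -4 + 11 + 18 = 25)
o**3 = 25**3 = 15625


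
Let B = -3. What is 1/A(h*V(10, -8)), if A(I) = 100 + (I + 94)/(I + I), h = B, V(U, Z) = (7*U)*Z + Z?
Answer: 1704/171299 ≈ 0.0099475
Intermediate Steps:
V(U, Z) = Z + 7*U*Z (V(U, Z) = 7*U*Z + Z = Z + 7*U*Z)
h = -3
A(I) = 100 + (94 + I)/(2*I) (A(I) = 100 + (94 + I)/((2*I)) = 100 + (94 + I)*(1/(2*I)) = 100 + (94 + I)/(2*I))
1/A(h*V(10, -8)) = 1/(201/2 + 47/((-(-24)*(1 + 7*10)))) = 1/(201/2 + 47/((-(-24)*(1 + 70)))) = 1/(201/2 + 47/((-(-24)*71))) = 1/(201/2 + 47/((-3*(-568)))) = 1/(201/2 + 47/1704) = 1/(171299/1704) = 1704/171299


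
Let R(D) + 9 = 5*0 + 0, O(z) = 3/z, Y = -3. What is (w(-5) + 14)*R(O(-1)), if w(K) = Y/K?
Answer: -657/5 ≈ -131.40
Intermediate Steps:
R(D) = -9 (R(D) = -9 + (5*0 + 0) = -9 + (0 + 0) = -9 + 0 = -9)
w(K) = -3/K
(w(-5) + 14)*R(O(-1)) = (-3/(-5) + 14)*(-9) = (-3*(-⅕) + 14)*(-9) = (⅗ + 14)*(-9) = (73/5)*(-9) = -657/5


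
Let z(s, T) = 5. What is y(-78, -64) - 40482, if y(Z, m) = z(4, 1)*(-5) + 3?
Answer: -40504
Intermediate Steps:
y(Z, m) = -22 (y(Z, m) = 5*(-5) + 3 = -25 + 3 = -22)
y(-78, -64) - 40482 = -22 - 40482 = -40504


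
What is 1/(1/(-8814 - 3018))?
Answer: -11832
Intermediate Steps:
1/(1/(-8814 - 3018)) = 1/(1/(-11832)) = 1/(-1/11832) = -11832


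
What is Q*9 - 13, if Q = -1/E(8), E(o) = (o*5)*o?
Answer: -4169/320 ≈ -13.028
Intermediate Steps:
E(o) = 5*o² (E(o) = (5*o)*o = 5*o²)
Q = -1/320 (Q = -1/(5*8²) = -1/(5*64) = -1/320 ≈ -0.0031250)
Q*9 - 13 = -1/320*9 - 13 = -9/320 - 13 = -4169/320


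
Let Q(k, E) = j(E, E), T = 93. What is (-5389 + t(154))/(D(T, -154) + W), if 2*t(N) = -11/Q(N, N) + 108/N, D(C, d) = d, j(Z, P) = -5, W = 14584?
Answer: -4148413/11111100 ≈ -0.37336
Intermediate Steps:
Q(k, E) = -5
t(N) = 11/10 + 54/N (t(N) = (-11/(-5) + 108/N)/2 = (-11*(-1/5) + 108/N)/2 = (11/5 + 108/N)/2 = 11/10 + 54/N)
(-5389 + t(154))/(D(T, -154) + W) = (-5389 + (11/10 + 54/154))/(-154 + 14584) = (-5389 + (11/10 + 54*(1/154)))/14430 = (-5389 + (11/10 + 27/77))*(1/14430) = (-5389 + 1117/770)*(1/14430) = -4148413/770*1/14430 = -4148413/11111100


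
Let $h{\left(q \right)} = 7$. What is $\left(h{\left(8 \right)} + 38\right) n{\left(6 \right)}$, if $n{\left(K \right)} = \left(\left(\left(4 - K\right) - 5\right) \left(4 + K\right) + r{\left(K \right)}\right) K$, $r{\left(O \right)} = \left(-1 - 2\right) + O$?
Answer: $-18090$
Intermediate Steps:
$r{\left(O \right)} = -3 + O$
$n{\left(K \right)} = K \left(-3 + K + \left(-1 - K\right) \left(4 + K\right)\right)$ ($n{\left(K \right)} = \left(\left(\left(4 - K\right) - 5\right) \left(4 + K\right) + \left(-3 + K\right)\right) K = \left(\left(-1 - K\right) \left(4 + K\right) + \left(-3 + K\right)\right) K = \left(-3 + K + \left(-1 - K\right) \left(4 + K\right)\right) K = K \left(-3 + K + \left(-1 - K\right) \left(4 + K\right)\right)$)
$\left(h{\left(8 \right)} + 38\right) n{\left(6 \right)} = \left(7 + 38\right) \left(\left(-1\right) 6 \left(7 + 6^{2} + 4 \cdot 6\right)\right) = 45 \left(\left(-1\right) 6 \left(7 + 36 + 24\right)\right) = 45 \left(\left(-1\right) 6 \cdot 67\right) = 45 \left(-402\right) = -18090$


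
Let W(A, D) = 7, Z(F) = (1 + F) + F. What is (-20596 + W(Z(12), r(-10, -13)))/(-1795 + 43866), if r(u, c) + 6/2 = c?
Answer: -20589/42071 ≈ -0.48939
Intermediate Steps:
Z(F) = 1 + 2*F
r(u, c) = -3 + c
(-20596 + W(Z(12), r(-10, -13)))/(-1795 + 43866) = (-20596 + 7)/(-1795 + 43866) = -20589/42071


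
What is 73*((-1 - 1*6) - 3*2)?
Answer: -949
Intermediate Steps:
73*((-1 - 1*6) - 3*2) = 73*((-1 - 6) - 6) = 73*(-7 - 6) = 73*(-13) = -949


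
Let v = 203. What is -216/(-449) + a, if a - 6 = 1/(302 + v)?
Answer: 1469999/226745 ≈ 6.4830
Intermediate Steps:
a = 3031/505 (a = 6 + 1/(302 + 203) = 6 + 1/505 = 3031/505 ≈ 6.0020)
-216/(-449) + a = -216/(-449) + 3031/505 = -216*(-1/449) + 3031/505 = 216/449 + 3031/505 = 1469999/226745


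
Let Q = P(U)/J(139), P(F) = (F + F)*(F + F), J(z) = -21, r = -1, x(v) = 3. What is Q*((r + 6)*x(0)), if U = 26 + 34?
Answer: -72000/7 ≈ -10286.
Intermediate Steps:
U = 60
P(F) = 4*F**2 (P(F) = (2*F)*(2*F) = 4*F**2)
Q = -4800/7 (Q = (4*60**2)/(-21) = (4*3600)*(-1/21) = 14400*(-1/21) = -4800/7 ≈ -685.71)
Q*((r + 6)*x(0)) = -4800*(-1 + 6)*3/7 = -24000*3/7 = -4800/7*15 = -72000/7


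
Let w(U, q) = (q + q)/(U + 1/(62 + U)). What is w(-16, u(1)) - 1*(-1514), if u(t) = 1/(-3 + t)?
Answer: 1112836/735 ≈ 1514.1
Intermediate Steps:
w(U, q) = 2*q/(U + 1/(62 + U)) (w(U, q) = (2*q)/(U + 1/(62 + U)) = 2*q/(U + 1/(62 + U)))
w(-16, u(1)) - 1*(-1514) = 2*(62 - 16)/((-3 + 1)*(1 + (-16)² + 62*(-16))) - 1*(-1514) = 2*46/(-2*(1 + 256 - 992)) + 1514 = 2*(-½)*46/(-735) + 1514 = 2*(-½)*(-1/735)*46 + 1514 = 46/735 + 1514 = 1112836/735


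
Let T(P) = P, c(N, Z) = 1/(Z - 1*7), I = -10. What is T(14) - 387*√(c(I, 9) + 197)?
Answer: 14 - 387*√790/2 ≈ -5424.7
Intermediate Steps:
c(N, Z) = 1/(-7 + Z) (c(N, Z) = 1/(Z - 7) = 1/(-7 + Z))
T(14) - 387*√(c(I, 9) + 197) = 14 - 387*√(1/(-7 + 9) + 197) = 14 - 387*√(1/2 + 197) = 14 - 387*√(½ + 197) = 14 - 387*√790/2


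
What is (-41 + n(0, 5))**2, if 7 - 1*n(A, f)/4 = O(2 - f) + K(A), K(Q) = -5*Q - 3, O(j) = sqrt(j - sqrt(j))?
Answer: (1 + 4*sqrt(-3 - I*sqrt(3)))**2 ≈ -43.146 - 42.095*I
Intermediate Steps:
K(Q) = -3 - 5*Q
n(A, f) = 40 - 4*sqrt(2 - f - sqrt(2 - f)) + 20*A (n(A, f) = 28 - 4*(sqrt((2 - f) - sqrt(2 - f)) + (-3 - 5*A)) = 28 - 4*(sqrt(2 - f - sqrt(2 - f)) + (-3 - 5*A)) = 28 - 4*(-3 + sqrt(2 - f - sqrt(2 - f)) - 5*A) = 28 + (12 - 4*sqrt(2 - f - sqrt(2 - f)) + 20*A) = 40 - 4*sqrt(2 - f - sqrt(2 - f)) + 20*A)
(-41 + n(0, 5))**2 = (-41 + (40 - 4*sqrt(2 - 1*5 - sqrt(2 - 1*5)) + 20*0))**2 = (-41 + (40 - 4*sqrt(2 - 5 - sqrt(2 - 5)) + 0))**2 = (-41 + (40 - 4*sqrt(2 - 5 - sqrt(-3)) + 0))**2 = (-41 + (40 - 4*sqrt(2 - 5 - I*sqrt(3)) + 0))**2 = (-41 + (40 - 4*sqrt(-3 - I*sqrt(3)) + 0))**2 = (-41 + (40 - 4*sqrt(-3 - I*sqrt(3))))**2 = (-1 - 4*sqrt(-3 - I*sqrt(3)))**2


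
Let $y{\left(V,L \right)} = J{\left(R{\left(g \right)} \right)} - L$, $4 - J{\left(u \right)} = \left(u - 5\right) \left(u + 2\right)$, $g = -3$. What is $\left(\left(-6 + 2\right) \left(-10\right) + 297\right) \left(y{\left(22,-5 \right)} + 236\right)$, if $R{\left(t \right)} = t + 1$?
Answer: $82565$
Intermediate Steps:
$R{\left(t \right)} = 1 + t$
$J{\left(u \right)} = 4 - \left(-5 + u\right) \left(2 + u\right)$ ($J{\left(u \right)} = 4 - \left(u - 5\right) \left(u + 2\right) = 4 - \left(-5 + u\right) \left(2 + u\right)$)
$y{\left(V,L \right)} = 4 - L$ ($y{\left(V,L \right)} = \left(14 - \left(1 - 3\right)^{2} + 3 \left(1 - 3\right)\right) - L = \left(14 - \left(-2\right)^{2} + 3 \left(-2\right)\right) - L = \left(14 - 4 - 6\right) - L = 4 - L$)
$\left(\left(-6 + 2\right) \left(-10\right) + 297\right) \left(y{\left(22,-5 \right)} + 236\right) = \left(\left(-6 + 2\right) \left(-10\right) + 297\right) \left(\left(4 - -5\right) + 236\right) = \left(\left(-4\right) \left(-10\right) + 297\right) \left(\left(4 + 5\right) + 236\right) = \left(40 + 297\right) \left(9 + 236\right) = 337 \cdot 245 = 82565$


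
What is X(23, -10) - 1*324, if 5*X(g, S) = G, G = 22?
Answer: -1598/5 ≈ -319.60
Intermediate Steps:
X(g, S) = 22/5 (X(g, S) = (⅕)*22 = 22/5)
X(23, -10) - 1*324 = 22/5 - 1*324 = 22/5 - 324 = -1598/5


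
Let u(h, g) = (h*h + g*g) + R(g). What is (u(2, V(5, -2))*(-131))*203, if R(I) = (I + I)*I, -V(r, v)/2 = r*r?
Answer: -199553872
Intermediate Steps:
V(r, v) = -2*r² (V(r, v) = -2*r*r = -2*r²)
R(I) = 2*I² (R(I) = (2*I)*I = 2*I²)
u(h, g) = h² + 3*g² (u(h, g) = (h*h + g*g) + 2*g² = (h² + g²) + 2*g² = (g² + h²) + 2*g² = h² + 3*g²)
(u(2, V(5, -2))*(-131))*203 = ((2² + 3*(-2*5²)²)*(-131))*203 = ((4 + 3*(-2*25)²)*(-131))*203 = ((4 + 3*(-50)²)*(-131))*203 = ((4 + 3*2500)*(-131))*203 = ((4 + 7500)*(-131))*203 = (7504*(-131))*203 = -983024*203 = -199553872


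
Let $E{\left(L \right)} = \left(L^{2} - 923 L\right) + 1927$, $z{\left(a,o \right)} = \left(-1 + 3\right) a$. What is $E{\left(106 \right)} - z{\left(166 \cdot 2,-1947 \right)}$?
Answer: $-85339$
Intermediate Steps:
$z{\left(a,o \right)} = 2 a$
$E{\left(L \right)} = 1927 + L^{2} - 923 L$
$E{\left(106 \right)} - z{\left(166 \cdot 2,-1947 \right)} = \left(1927 + 106^{2} - 97838\right) - 2 \cdot 166 \cdot 2 = \left(1927 + 11236 - 97838\right) - 2 \cdot 332 = -84675 - 664 = -85339$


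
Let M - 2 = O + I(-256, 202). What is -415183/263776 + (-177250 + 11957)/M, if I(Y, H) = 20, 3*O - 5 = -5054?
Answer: 42910707405/438131936 ≈ 97.940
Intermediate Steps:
O = -1683 (O = 5/3 + (1/3)*(-5054) = 5/3 - 5054/3 = -1683)
M = -1661 (M = 2 + (-1683 + 20) = 2 - 1663 = -1661)
-415183/263776 + (-177250 + 11957)/M = -415183/263776 + (-177250 + 11957)/(-1661) = -415183*1/263776 - 165293*(-1/1661) = -415183/263776 + 165293/1661 = 42910707405/438131936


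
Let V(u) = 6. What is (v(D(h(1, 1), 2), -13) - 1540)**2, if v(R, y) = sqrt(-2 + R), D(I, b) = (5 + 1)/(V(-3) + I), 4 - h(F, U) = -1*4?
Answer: (10780 - I*sqrt(77))**2/49 ≈ 2.3716e+6 - 3861.0*I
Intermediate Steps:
h(F, U) = 8 (h(F, U) = 4 - (-1)*4 = 4 - 1*(-4) = 4 + 4 = 8)
D(I, b) = 6/(6 + I) (D(I, b) = (5 + 1)/(6 + I) = 6/(6 + I))
(v(D(h(1, 1), 2), -13) - 1540)**2 = (sqrt(-2 + 6/(6 + 8)) - 1540)**2 = (sqrt(-2 + 6/14) - 1540)**2 = (sqrt(-2 + 6*(1/14)) - 1540)**2 = (sqrt(-2 + 3/7) - 1540)**2 = (sqrt(-11/7) - 1540)**2 = (I*sqrt(77)/7 - 1540)**2 = (-1540 + I*sqrt(77)/7)**2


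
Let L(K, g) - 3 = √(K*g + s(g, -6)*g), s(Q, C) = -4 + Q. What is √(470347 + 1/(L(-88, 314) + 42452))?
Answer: √(19968581886 + 940694*√17427)/√(42455 + 2*√17427) ≈ 685.82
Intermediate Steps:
L(K, g) = 3 + √(K*g + g*(-4 + g)) (L(K, g) = 3 + √(K*g + (-4 + g)*g) = 3 + √(K*g + g*(-4 + g)))
√(470347 + 1/(L(-88, 314) + 42452)) = √(470347 + 1/((3 + √(314*(-4 - 88 + 314))) + 42452)) = √(470347 + 1/((3 + √(314*222)) + 42452)) = √(470347 + 1/((3 + √69708) + 42452)) = √(470347 + 1/((3 + 2*√17427) + 42452)) = √(470347 + 1/(42455 + 2*√17427))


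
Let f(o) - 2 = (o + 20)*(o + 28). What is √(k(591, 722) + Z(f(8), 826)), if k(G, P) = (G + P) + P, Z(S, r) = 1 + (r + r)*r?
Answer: 2*√341647 ≈ 1169.0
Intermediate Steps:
f(o) = 2 + (20 + o)*(28 + o) (f(o) = 2 + (o + 20)*(o + 28) = 2 + (20 + o)*(28 + o))
Z(S, r) = 1 + 2*r² (Z(S, r) = 1 + (2*r)*r = 1 + 2*r²)
k(G, P) = G + 2*P
√(k(591, 722) + Z(f(8), 826)) = √((591 + 2*722) + (1 + 2*826²)) = √((591 + 1444) + (1 + 2*682276)) = √(2035 + (1 + 1364552)) = √(2035 + 1364553) = √1366588 = 2*√341647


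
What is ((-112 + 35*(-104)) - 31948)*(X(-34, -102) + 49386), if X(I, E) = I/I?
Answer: -1763115900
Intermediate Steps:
X(I, E) = 1
((-112 + 35*(-104)) - 31948)*(X(-34, -102) + 49386) = ((-112 + 35*(-104)) - 31948)*(1 + 49386) = ((-112 - 3640) - 31948)*49387 = (-3752 - 31948)*49387 = -35700*49387 = -1763115900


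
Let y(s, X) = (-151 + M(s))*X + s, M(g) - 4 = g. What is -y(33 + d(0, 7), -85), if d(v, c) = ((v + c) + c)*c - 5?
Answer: -1911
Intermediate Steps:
M(g) = 4 + g
d(v, c) = -5 + c*(v + 2*c) (d(v, c) = ((c + v) + c)*c - 5 = (v + 2*c)*c - 5 = c*(v + 2*c) - 5 = -5 + c*(v + 2*c))
y(s, X) = s + X*(-147 + s) (y(s, X) = (-151 + (4 + s))*X + s = (-147 + s)*X + s = X*(-147 + s) + s = s + X*(-147 + s))
-y(33 + d(0, 7), -85) = -((33 + (-5 + 2*7**2 + 7*0)) - 147*(-85) - 85*(33 + (-5 + 2*7**2 + 7*0))) = -((33 + (-5 + 2*49 + 0)) + 12495 - 85*(33 + (-5 + 2*49 + 0))) = -((33 + (-5 + 98 + 0)) + 12495 - 85*(33 + (-5 + 98 + 0))) = -((33 + 93) + 12495 - 85*(33 + 93)) = -(126 + 12495 - 85*126) = -(126 + 12495 - 10710) = -1*1911 = -1911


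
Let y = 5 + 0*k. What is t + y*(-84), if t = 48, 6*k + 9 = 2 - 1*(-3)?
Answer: -372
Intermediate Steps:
k = -2/3 (k = -3/2 + (2 - 1*(-3))/6 = -3/2 + (2 + 3)/6 = -3/2 + (1/6)*5 = -3/2 + 5/6 = -2/3 ≈ -0.66667)
y = 5 (y = 5 + 0*(-2/3) = 5 + 0 = 5)
t + y*(-84) = 48 + 5*(-84) = 48 - 420 = -372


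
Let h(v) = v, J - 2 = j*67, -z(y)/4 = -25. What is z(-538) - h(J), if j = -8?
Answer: 634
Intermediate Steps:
z(y) = 100 (z(y) = -4*(-25) = 100)
J = -534 (J = 2 - 8*67 = 2 - 536 = -534)
z(-538) - h(J) = 100 - 1*(-534) = 100 + 534 = 634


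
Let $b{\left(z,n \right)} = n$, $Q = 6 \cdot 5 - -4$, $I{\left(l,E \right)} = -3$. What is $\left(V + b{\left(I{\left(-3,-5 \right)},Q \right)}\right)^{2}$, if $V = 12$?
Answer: $2116$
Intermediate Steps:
$Q = 34$ ($Q = 30 + 4 = 34$)
$\left(V + b{\left(I{\left(-3,-5 \right)},Q \right)}\right)^{2} = \left(12 + 34\right)^{2} = 46^{2} = 2116$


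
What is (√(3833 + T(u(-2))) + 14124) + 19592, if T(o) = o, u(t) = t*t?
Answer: 33716 + √3837 ≈ 33778.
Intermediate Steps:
u(t) = t²
(√(3833 + T(u(-2))) + 14124) + 19592 = (√(3833 + (-2)²) + 14124) + 19592 = (√(3833 + 4) + 14124) + 19592 = (√3837 + 14124) + 19592 = (14124 + √3837) + 19592 = 33716 + √3837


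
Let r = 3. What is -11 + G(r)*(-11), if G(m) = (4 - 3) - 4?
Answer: 22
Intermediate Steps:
G(m) = -3 (G(m) = 1 - 4 = -3)
-11 + G(r)*(-11) = -11 - 3*(-11) = -11 + 33 = 22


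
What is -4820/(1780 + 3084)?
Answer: -1205/1216 ≈ -0.99095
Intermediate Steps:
-4820/(1780 + 3084) = -4820/4864 = -4820*1/4864 = -1205/1216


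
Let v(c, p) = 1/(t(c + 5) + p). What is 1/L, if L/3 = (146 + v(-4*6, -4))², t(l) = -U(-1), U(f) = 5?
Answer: 27/1723969 ≈ 1.5662e-5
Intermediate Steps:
t(l) = -5 (t(l) = -1*5 = -5)
v(c, p) = 1/(-5 + p)
L = 1723969/27 (L = 3*(146 + 1/(-5 - 4))² = 3*(146 + 1/(-9))² = 3*(146 - ⅑)² = 3*(1313/9)² = 3*(1723969/81) = 1723969/27 ≈ 63851.)
1/L = 1/(1723969/27) = 27/1723969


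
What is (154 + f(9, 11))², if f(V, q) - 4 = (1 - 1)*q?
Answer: 24964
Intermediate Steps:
f(V, q) = 4 (f(V, q) = 4 + (1 - 1)*q = 4 + 0*q = 4 + 0 = 4)
(154 + f(9, 11))² = (154 + 4)² = 158² = 24964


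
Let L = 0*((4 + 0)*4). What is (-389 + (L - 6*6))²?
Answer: 180625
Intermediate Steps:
L = 0 (L = 0*(4*4) = 0*16 = 0)
(-389 + (L - 6*6))² = (-389 + (0 - 6*6))² = (-389 + (0 - 36))² = (-389 - 36)² = (-425)² = 180625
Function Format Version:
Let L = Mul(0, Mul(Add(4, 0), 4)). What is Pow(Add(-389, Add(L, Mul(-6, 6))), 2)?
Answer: 180625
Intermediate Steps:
L = 0 (L = Mul(0, Mul(4, 4)) = Mul(0, 16) = 0)
Pow(Add(-389, Add(L, Mul(-6, 6))), 2) = Pow(Add(-389, Add(0, Mul(-6, 6))), 2) = Pow(Add(-389, Add(0, -36)), 2) = Pow(Add(-389, -36), 2) = Pow(-425, 2) = 180625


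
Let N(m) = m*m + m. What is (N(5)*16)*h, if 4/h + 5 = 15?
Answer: 192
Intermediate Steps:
N(m) = m + m² (N(m) = m² + m = m + m²)
h = ⅖ (h = 4/(-5 + 15) = 4/10 = 4*(⅒) = ⅖ ≈ 0.40000)
(N(5)*16)*h = ((5*(1 + 5))*16)*(⅖) = ((5*6)*16)*(⅖) = (30*16)*(⅖) = 480*(⅖) = 192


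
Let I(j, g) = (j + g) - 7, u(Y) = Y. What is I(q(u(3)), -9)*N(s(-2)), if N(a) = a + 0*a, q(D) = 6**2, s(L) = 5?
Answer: 100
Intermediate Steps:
q(D) = 36
N(a) = a (N(a) = a + 0 = a)
I(j, g) = -7 + g + j (I(j, g) = (g + j) - 7 = -7 + g + j)
I(q(u(3)), -9)*N(s(-2)) = (-7 - 9 + 36)*5 = 20*5 = 100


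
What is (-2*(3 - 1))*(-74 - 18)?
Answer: 368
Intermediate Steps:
(-2*(3 - 1))*(-74 - 18) = -2*2*(-92) = -4*(-92) = 368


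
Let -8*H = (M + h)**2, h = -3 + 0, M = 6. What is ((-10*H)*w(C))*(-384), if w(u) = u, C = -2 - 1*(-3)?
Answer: -4320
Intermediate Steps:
C = 1 (C = -2 + 3 = 1)
h = -3
H = -9/8 (H = -(6 - 3)**2/8 = -1/8*3**2 = -1/8*9 = -9/8 ≈ -1.1250)
((-10*H)*w(C))*(-384) = (-10*(-9/8)*1)*(-384) = ((45/4)*1)*(-384) = (45/4)*(-384) = -4320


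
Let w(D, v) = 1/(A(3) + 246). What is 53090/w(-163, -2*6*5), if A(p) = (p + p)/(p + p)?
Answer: 13113230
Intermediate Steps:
A(p) = 1 (A(p) = (2*p)/((2*p)) = (2*p)*(1/(2*p)) = 1)
w(D, v) = 1/247 (w(D, v) = 1/(1 + 246) = 1/247)
53090/w(-163, -2*6*5) = 53090/(1/247) = 53090*247 = 13113230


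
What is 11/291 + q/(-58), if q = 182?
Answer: -26162/8439 ≈ -3.1001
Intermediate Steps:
11/291 + q/(-58) = 11/291 + 182/(-58) = 11*(1/291) + 182*(-1/58) = 11/291 - 91/29 = -26162/8439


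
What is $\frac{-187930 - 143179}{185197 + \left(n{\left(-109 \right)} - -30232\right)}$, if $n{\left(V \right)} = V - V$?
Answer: $- \frac{331109}{215429} \approx -1.537$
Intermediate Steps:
$n{\left(V \right)} = 0$
$\frac{-187930 - 143179}{185197 + \left(n{\left(-109 \right)} - -30232\right)} = \frac{-187930 - 143179}{185197 + \left(0 - -30232\right)} = - \frac{331109}{185197 + \left(0 + 30232\right)} = - \frac{331109}{185197 + 30232} = - \frac{331109}{215429}$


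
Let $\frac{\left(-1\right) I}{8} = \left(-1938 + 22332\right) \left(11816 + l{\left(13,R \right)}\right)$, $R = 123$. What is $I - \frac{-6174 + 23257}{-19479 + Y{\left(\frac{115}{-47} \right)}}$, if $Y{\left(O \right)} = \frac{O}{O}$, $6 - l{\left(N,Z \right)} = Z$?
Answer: $- \frac{37177955583461}{19478} \approx -1.9087 \cdot 10^{9}$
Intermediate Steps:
$l{\left(N,Z \right)} = 6 - Z$
$I = -1908715248$ ($I = - 8 \left(-1938 + 22332\right) \left(11816 + \left(6 - 123\right)\right) = - 8 \cdot 20394 \left(11816 + \left(6 - 123\right)\right) = - 8 \cdot 20394 \left(11816 - 117\right) = - 8 \cdot 20394 \cdot 11699 = \left(-8\right) 238589406 = -1908715248$)
$Y{\left(O \right)} = 1$
$I - \frac{-6174 + 23257}{-19479 + Y{\left(\frac{115}{-47} \right)}} = -1908715248 - \frac{-6174 + 23257}{-19479 + 1} = -1908715248 - \frac{17083}{-19478} = -1908715248 - 17083 \left(- \frac{1}{19478}\right) = -1908715248 - - \frac{17083}{19478} = -1908715248 + \frac{17083}{19478} = - \frac{37177955583461}{19478}$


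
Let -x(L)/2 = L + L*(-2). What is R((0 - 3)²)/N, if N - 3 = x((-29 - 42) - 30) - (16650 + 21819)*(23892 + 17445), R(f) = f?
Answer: -9/1590193252 ≈ -5.6597e-9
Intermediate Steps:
x(L) = 2*L (x(L) = -2*(L + L*(-2)) = -2*(L - 2*L) = -(-2)*L = 2*L)
N = -1590193252 (N = 3 + (2*((-29 - 42) - 30) - (16650 + 21819)*(23892 + 17445)) = 3 + (2*(-71 - 30) - 38469*41337) = 3 + (2*(-101) - 1*1590193053) = 3 + (-202 - 1590193053) = 3 - 1590193255 = -1590193252)
R((0 - 3)²)/N = (0 - 3)²/(-1590193252) = (-3)²*(-1/1590193252) = 9*(-1/1590193252) = -9/1590193252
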